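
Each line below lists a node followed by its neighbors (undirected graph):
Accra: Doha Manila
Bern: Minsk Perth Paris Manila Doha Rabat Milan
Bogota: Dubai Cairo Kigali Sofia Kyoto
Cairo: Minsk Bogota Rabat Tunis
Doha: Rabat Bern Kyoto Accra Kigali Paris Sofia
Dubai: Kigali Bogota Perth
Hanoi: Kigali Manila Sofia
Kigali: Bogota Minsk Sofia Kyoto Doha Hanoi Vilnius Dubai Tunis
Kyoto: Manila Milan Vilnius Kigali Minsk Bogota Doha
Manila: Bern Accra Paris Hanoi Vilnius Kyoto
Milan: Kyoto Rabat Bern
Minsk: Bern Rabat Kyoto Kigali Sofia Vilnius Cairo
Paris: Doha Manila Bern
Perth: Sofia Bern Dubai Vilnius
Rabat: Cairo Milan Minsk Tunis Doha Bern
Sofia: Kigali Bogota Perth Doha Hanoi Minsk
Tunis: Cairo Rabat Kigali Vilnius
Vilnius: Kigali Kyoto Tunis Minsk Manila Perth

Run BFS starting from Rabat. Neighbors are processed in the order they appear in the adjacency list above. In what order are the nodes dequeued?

Rabat, Cairo, Milan, Minsk, Tunis, Doha, Bern, Bogota, Kyoto, Kigali, Sofia, Vilnius, Accra, Paris, Perth, Manila, Dubai, Hanoi

Visit Rabat; enqueue Cairo, Milan, Minsk, Tunis, Doha, Bern → queue [Cairo, Milan, Minsk, Tunis, Doha, Bern]
Visit Cairo; enqueue Bogota → queue [Milan, Minsk, Tunis, Doha, Bern, Bogota]
Visit Milan; enqueue Kyoto → queue [Minsk, Tunis, Doha, Bern, Bogota, Kyoto]
Visit Minsk; enqueue Kigali, Sofia, Vilnius → queue [Tunis, Doha, Bern, Bogota, Kyoto, Kigali, Sofia, Vilnius]
Visit Tunis → queue [Doha, Bern, Bogota, Kyoto, Kigali, Sofia, Vilnius]
Visit Doha; enqueue Accra, Paris → queue [Bern, Bogota, Kyoto, Kigali, Sofia, Vilnius, Accra, Paris]
Visit Bern; enqueue Perth, Manila → queue [Bogota, Kyoto, Kigali, Sofia, Vilnius, Accra, Paris, Perth, Manila]
Visit Bogota; enqueue Dubai → queue [Kyoto, Kigali, Sofia, Vilnius, Accra, Paris, Perth, Manila, Dubai]
Visit Kyoto → queue [Kigali, Sofia, Vilnius, Accra, Paris, Perth, Manila, Dubai]
Visit Kigali; enqueue Hanoi → queue [Sofia, Vilnius, Accra, Paris, Perth, Manila, Dubai, Hanoi]
Visit Sofia → queue [Vilnius, Accra, Paris, Perth, Manila, Dubai, Hanoi]
Visit Vilnius → queue [Accra, Paris, Perth, Manila, Dubai, Hanoi]
Visit Accra → queue [Paris, Perth, Manila, Dubai, Hanoi]
Visit Paris → queue [Perth, Manila, Dubai, Hanoi]
Visit Perth → queue [Manila, Dubai, Hanoi]
Visit Manila → queue [Dubai, Hanoi]
Visit Dubai → queue [Hanoi]
Visit Hanoi → queue []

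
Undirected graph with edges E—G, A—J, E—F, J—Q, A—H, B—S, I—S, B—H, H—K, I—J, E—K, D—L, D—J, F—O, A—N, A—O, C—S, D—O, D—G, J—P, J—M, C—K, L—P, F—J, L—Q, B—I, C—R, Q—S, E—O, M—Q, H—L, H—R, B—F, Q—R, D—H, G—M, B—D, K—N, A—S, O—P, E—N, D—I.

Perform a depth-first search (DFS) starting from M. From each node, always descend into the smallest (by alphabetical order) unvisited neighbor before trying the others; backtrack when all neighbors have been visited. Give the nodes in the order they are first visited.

M, G, D, B, F, E, K, C, R, H, A, J, I, S, Q, L, P, O, N

Visit M
M → G
G → D
D → B
B → F
F → E
E → K
K → C
C → R
R → H
H → A
A → J
J → I
I → S
S → Q
Q → L
L → P
P → O
A → N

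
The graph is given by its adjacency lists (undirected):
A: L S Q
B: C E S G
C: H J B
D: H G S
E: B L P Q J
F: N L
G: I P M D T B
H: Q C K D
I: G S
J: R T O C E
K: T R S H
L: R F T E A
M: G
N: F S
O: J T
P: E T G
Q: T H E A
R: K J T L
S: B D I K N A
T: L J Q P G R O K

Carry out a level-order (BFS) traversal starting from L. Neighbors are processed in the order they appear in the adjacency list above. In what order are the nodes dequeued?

L R F T E A K J N Q P G O B S H C I M D

Visit L; enqueue R, F, T, E, A → queue [R, F, T, E, A]
Visit R; enqueue K, J → queue [F, T, E, A, K, J]
Visit F; enqueue N → queue [T, E, A, K, J, N]
Visit T; enqueue Q, P, G, O → queue [E, A, K, J, N, Q, P, G, O]
Visit E; enqueue B → queue [A, K, J, N, Q, P, G, O, B]
Visit A; enqueue S → queue [K, J, N, Q, P, G, O, B, S]
Visit K; enqueue H → queue [J, N, Q, P, G, O, B, S, H]
Visit J; enqueue C → queue [N, Q, P, G, O, B, S, H, C]
Visit N → queue [Q, P, G, O, B, S, H, C]
Visit Q → queue [P, G, O, B, S, H, C]
Visit P → queue [G, O, B, S, H, C]
Visit G; enqueue I, M, D → queue [O, B, S, H, C, I, M, D]
Visit O → queue [B, S, H, C, I, M, D]
Visit B → queue [S, H, C, I, M, D]
Visit S → queue [H, C, I, M, D]
Visit H → queue [C, I, M, D]
Visit C → queue [I, M, D]
Visit I → queue [M, D]
Visit M → queue [D]
Visit D → queue []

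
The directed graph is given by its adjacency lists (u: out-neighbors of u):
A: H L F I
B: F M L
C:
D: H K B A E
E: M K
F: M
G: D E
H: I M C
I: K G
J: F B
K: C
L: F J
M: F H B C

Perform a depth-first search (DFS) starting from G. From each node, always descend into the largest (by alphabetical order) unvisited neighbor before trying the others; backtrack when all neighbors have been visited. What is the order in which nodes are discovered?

Visit G
G → E
E → M
M → H
H → I
I → K
K → C
M → F
M → B
B → L
L → J
G → D
D → A

G, E, M, H, I, K, C, F, B, L, J, D, A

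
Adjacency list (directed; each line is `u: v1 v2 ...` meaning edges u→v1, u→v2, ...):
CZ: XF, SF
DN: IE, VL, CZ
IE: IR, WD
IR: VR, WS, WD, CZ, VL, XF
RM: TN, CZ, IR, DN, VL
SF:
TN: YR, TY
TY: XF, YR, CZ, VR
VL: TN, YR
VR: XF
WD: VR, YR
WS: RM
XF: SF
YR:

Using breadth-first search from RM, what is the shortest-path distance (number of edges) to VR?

Level 0: RM
Level 1: CZ, DN, IR, TN, VL
Level 2: IE, SF, TY, VR, WD, WS, XF, YR
VR first appears at level 2.

2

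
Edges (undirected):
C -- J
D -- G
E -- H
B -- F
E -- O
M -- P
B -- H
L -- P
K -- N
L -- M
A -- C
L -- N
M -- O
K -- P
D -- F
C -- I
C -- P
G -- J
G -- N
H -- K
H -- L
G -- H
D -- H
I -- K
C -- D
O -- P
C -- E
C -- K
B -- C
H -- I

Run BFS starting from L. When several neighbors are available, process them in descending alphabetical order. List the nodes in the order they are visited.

L, P, N, M, H, O, K, C, G, I, E, D, B, J, A, F

Visit L; enqueue P, N, M, H → queue [P, N, M, H]
Visit P; enqueue O, K, C → queue [N, M, H, O, K, C]
Visit N; enqueue G → queue [M, H, O, K, C, G]
Visit M → queue [H, O, K, C, G]
Visit H; enqueue I, E, D, B → queue [O, K, C, G, I, E, D, B]
Visit O → queue [K, C, G, I, E, D, B]
Visit K → queue [C, G, I, E, D, B]
Visit C; enqueue J, A → queue [G, I, E, D, B, J, A]
Visit G → queue [I, E, D, B, J, A]
Visit I → queue [E, D, B, J, A]
Visit E → queue [D, B, J, A]
Visit D; enqueue F → queue [B, J, A, F]
Visit B → queue [J, A, F]
Visit J → queue [A, F]
Visit A → queue [F]
Visit F → queue []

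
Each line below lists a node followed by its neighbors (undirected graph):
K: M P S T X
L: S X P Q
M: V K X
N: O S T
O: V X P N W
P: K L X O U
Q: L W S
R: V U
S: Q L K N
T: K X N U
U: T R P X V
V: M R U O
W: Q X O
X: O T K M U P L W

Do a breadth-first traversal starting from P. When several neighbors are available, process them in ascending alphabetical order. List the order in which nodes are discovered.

Visit P; enqueue K, L, O, U, X → queue [K, L, O, U, X]
Visit K; enqueue M, S, T → queue [L, O, U, X, M, S, T]
Visit L; enqueue Q → queue [O, U, X, M, S, T, Q]
Visit O; enqueue N, V, W → queue [U, X, M, S, T, Q, N, V, W]
Visit U; enqueue R → queue [X, M, S, T, Q, N, V, W, R]
Visit X → queue [M, S, T, Q, N, V, W, R]
Visit M → queue [S, T, Q, N, V, W, R]
Visit S → queue [T, Q, N, V, W, R]
Visit T → queue [Q, N, V, W, R]
Visit Q → queue [N, V, W, R]
Visit N → queue [V, W, R]
Visit V → queue [W, R]
Visit W → queue [R]
Visit R → queue []

P -> K -> L -> O -> U -> X -> M -> S -> T -> Q -> N -> V -> W -> R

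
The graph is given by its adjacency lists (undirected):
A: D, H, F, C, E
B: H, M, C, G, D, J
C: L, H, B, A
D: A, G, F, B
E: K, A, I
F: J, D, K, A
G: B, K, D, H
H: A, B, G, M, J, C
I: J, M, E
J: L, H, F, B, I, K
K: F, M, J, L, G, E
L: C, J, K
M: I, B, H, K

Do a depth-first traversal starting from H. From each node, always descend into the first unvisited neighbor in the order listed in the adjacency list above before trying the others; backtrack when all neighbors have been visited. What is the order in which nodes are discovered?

Visit H
H → A
A → D
D → G
G → B
B → M
M → I
I → J
J → L
L → C
L → K
K → F
K → E

H, A, D, G, B, M, I, J, L, C, K, F, E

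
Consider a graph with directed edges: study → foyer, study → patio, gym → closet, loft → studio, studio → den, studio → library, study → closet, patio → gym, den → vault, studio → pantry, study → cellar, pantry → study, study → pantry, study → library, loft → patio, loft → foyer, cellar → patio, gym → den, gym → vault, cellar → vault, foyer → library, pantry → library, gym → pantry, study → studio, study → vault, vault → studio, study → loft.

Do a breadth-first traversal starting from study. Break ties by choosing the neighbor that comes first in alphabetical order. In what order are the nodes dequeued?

study -> cellar -> closet -> foyer -> library -> loft -> pantry -> patio -> studio -> vault -> gym -> den

Visit study; enqueue cellar, closet, foyer, library, loft, pantry, patio, studio, vault → queue [cellar, closet, foyer, library, loft, pantry, patio, studio, vault]
Visit cellar → queue [closet, foyer, library, loft, pantry, patio, studio, vault]
Visit closet → queue [foyer, library, loft, pantry, patio, studio, vault]
Visit foyer → queue [library, loft, pantry, patio, studio, vault]
Visit library → queue [loft, pantry, patio, studio, vault]
Visit loft → queue [pantry, patio, studio, vault]
Visit pantry → queue [patio, studio, vault]
Visit patio; enqueue gym → queue [studio, vault, gym]
Visit studio; enqueue den → queue [vault, gym, den]
Visit vault → queue [gym, den]
Visit gym → queue [den]
Visit den → queue []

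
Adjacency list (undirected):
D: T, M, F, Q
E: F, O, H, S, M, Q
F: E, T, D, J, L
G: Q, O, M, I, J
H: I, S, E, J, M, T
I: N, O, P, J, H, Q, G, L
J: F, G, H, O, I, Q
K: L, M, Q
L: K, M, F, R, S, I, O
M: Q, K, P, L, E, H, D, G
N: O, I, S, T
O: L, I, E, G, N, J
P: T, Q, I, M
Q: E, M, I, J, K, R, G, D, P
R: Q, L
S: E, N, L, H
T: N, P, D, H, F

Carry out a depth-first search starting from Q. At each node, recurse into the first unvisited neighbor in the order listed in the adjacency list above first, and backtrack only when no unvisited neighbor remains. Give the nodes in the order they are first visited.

Q, E, F, T, N, O, L, K, M, P, I, J, G, H, S, D, R

Visit Q
Q → E
E → F
F → T
T → N
N → O
O → L
L → K
K → M
M → P
P → I
I → J
J → G
J → H
H → S
M → D
L → R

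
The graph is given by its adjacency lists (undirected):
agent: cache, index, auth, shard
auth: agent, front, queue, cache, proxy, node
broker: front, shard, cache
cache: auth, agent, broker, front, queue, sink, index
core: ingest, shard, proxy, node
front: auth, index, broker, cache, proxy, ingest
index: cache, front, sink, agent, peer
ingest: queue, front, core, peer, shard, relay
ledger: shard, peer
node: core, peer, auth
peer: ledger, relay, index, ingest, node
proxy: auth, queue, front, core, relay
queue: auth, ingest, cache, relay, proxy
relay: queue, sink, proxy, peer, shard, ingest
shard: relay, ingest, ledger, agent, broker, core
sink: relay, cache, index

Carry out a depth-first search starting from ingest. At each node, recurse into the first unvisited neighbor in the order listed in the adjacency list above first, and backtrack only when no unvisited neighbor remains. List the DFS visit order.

Visit ingest
ingest → queue
queue → auth
auth → agent
agent → cache
cache → broker
broker → front
front → index
index → sink
sink → relay
relay → proxy
proxy → core
core → shard
shard → ledger
ledger → peer
peer → node

ingest, queue, auth, agent, cache, broker, front, index, sink, relay, proxy, core, shard, ledger, peer, node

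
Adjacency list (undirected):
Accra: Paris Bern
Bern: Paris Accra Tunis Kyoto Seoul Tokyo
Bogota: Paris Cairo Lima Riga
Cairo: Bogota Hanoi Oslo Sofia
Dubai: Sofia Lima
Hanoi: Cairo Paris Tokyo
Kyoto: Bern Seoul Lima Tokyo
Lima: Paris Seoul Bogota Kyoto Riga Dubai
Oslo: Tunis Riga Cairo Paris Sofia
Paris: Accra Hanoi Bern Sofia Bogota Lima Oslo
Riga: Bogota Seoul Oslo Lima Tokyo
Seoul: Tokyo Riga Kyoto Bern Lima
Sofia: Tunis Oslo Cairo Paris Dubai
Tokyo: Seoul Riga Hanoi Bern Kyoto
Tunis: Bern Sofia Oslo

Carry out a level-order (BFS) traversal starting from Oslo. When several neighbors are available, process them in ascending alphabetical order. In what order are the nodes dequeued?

Oslo, Cairo, Paris, Riga, Sofia, Tunis, Bogota, Hanoi, Accra, Bern, Lima, Seoul, Tokyo, Dubai, Kyoto

Visit Oslo; enqueue Cairo, Paris, Riga, Sofia, Tunis → queue [Cairo, Paris, Riga, Sofia, Tunis]
Visit Cairo; enqueue Bogota, Hanoi → queue [Paris, Riga, Sofia, Tunis, Bogota, Hanoi]
Visit Paris; enqueue Accra, Bern, Lima → queue [Riga, Sofia, Tunis, Bogota, Hanoi, Accra, Bern, Lima]
Visit Riga; enqueue Seoul, Tokyo → queue [Sofia, Tunis, Bogota, Hanoi, Accra, Bern, Lima, Seoul, Tokyo]
Visit Sofia; enqueue Dubai → queue [Tunis, Bogota, Hanoi, Accra, Bern, Lima, Seoul, Tokyo, Dubai]
Visit Tunis → queue [Bogota, Hanoi, Accra, Bern, Lima, Seoul, Tokyo, Dubai]
Visit Bogota → queue [Hanoi, Accra, Bern, Lima, Seoul, Tokyo, Dubai]
Visit Hanoi → queue [Accra, Bern, Lima, Seoul, Tokyo, Dubai]
Visit Accra → queue [Bern, Lima, Seoul, Tokyo, Dubai]
Visit Bern; enqueue Kyoto → queue [Lima, Seoul, Tokyo, Dubai, Kyoto]
Visit Lima → queue [Seoul, Tokyo, Dubai, Kyoto]
Visit Seoul → queue [Tokyo, Dubai, Kyoto]
Visit Tokyo → queue [Dubai, Kyoto]
Visit Dubai → queue [Kyoto]
Visit Kyoto → queue []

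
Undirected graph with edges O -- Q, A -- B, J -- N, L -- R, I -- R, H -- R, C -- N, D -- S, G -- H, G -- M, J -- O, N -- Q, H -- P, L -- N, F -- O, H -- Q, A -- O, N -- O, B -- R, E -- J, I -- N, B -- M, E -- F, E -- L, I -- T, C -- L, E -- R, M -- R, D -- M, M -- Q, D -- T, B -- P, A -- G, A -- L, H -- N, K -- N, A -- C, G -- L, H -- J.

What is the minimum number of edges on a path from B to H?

Level 0: B
Level 1: A, M, P, R
Level 2: C, D, E, G, H, I, L, O, Q
Level 3: F, J, N, S, T
Level 4: K
H first appears at level 2.

2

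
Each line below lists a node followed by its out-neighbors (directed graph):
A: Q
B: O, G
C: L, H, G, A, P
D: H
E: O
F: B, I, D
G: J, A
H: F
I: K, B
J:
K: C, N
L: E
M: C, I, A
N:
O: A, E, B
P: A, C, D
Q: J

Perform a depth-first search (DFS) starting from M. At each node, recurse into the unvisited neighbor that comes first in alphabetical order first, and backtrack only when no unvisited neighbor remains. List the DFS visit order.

M, A, Q, J, C, G, H, F, B, O, E, D, I, K, N, L, P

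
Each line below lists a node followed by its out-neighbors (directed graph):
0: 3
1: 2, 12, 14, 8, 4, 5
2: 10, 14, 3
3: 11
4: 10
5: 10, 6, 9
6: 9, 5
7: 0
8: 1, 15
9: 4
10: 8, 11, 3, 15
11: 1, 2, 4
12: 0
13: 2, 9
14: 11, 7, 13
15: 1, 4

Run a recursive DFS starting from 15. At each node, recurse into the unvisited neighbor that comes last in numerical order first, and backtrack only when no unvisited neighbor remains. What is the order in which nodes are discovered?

15 4 10 11 2 14 13 9 7 0 3 1 12 8 5 6

Visit 15
15 → 4
4 → 10
10 → 11
11 → 2
2 → 14
14 → 13
13 → 9
14 → 7
7 → 0
0 → 3
11 → 1
1 → 12
1 → 8
1 → 5
5 → 6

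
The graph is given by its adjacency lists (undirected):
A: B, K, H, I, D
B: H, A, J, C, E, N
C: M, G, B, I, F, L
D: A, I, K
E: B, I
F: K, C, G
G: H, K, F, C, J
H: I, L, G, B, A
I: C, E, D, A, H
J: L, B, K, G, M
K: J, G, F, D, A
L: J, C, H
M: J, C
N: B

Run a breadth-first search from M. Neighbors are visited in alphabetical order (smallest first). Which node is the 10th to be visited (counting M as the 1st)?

A

Visit M; enqueue C, J → queue [C, J]
Visit C; enqueue B, F, G, I, L → queue [J, B, F, G, I, L]
Visit J; enqueue K → queue [B, F, G, I, L, K]
Visit B; enqueue A, E, H, N → queue [F, G, I, L, K, A, E, H, N]
Visit F → queue [G, I, L, K, A, E, H, N]
Visit G → queue [I, L, K, A, E, H, N]
Visit I; enqueue D → queue [L, K, A, E, H, N, D]
Visit L → queue [K, A, E, H, N, D]
Visit K → queue [A, E, H, N, D]
Visit A → queue [E, H, N, D]
Visit E → queue [H, N, D]
Visit H → queue [N, D]
Visit N → queue [D]
Visit D → queue []

Visit order: M, C, J, B, F, G, I, L, K, A, E, H, N, D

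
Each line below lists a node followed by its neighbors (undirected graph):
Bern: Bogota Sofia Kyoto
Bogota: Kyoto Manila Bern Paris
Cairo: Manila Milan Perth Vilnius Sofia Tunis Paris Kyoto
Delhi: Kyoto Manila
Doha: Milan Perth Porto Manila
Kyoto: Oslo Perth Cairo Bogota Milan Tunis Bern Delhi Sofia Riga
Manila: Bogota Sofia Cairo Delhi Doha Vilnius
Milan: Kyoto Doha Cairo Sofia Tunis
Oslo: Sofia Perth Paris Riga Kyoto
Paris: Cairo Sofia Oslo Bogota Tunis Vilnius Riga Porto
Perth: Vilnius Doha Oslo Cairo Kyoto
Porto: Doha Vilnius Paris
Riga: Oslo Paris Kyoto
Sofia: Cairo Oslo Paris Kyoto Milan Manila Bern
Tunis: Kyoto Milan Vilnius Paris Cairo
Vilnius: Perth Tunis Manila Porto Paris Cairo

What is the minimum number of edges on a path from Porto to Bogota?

Level 0: Porto
Level 1: Doha, Paris, Vilnius
Level 2: Bogota, Cairo, Manila, Milan, Oslo, Perth, Riga, Sofia, Tunis
Level 3: Bern, Delhi, Kyoto
Bogota first appears at level 2.

2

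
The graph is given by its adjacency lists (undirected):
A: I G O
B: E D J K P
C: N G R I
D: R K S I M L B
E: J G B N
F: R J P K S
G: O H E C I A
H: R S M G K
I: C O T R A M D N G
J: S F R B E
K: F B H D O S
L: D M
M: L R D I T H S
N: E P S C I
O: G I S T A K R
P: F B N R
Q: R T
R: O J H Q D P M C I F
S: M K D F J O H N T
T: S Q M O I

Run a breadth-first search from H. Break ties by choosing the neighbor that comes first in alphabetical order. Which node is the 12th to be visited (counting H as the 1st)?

Visit H; enqueue G, K, M, R, S → queue [G, K, M, R, S]
Visit G; enqueue A, C, E, I, O → queue [K, M, R, S, A, C, E, I, O]
Visit K; enqueue B, D, F → queue [M, R, S, A, C, E, I, O, B, D, F]
Visit M; enqueue L, T → queue [R, S, A, C, E, I, O, B, D, F, L, T]
Visit R; enqueue J, P, Q → queue [S, A, C, E, I, O, B, D, F, L, T, J, P, Q]
Visit S; enqueue N → queue [A, C, E, I, O, B, D, F, L, T, J, P, Q, N]
Visit A → queue [C, E, I, O, B, D, F, L, T, J, P, Q, N]
Visit C → queue [E, I, O, B, D, F, L, T, J, P, Q, N]
Visit E → queue [I, O, B, D, F, L, T, J, P, Q, N]
Visit I → queue [O, B, D, F, L, T, J, P, Q, N]
Visit O → queue [B, D, F, L, T, J, P, Q, N]
Visit B → queue [D, F, L, T, J, P, Q, N]
Visit D → queue [F, L, T, J, P, Q, N]
Visit F → queue [L, T, J, P, Q, N]
Visit L → queue [T, J, P, Q, N]
Visit T → queue [J, P, Q, N]
Visit J → queue [P, Q, N]
Visit P → queue [Q, N]
Visit Q → queue [N]
Visit N → queue []

Visit order: H, G, K, M, R, S, A, C, E, I, O, B, D, F, L, T, J, P, Q, N

B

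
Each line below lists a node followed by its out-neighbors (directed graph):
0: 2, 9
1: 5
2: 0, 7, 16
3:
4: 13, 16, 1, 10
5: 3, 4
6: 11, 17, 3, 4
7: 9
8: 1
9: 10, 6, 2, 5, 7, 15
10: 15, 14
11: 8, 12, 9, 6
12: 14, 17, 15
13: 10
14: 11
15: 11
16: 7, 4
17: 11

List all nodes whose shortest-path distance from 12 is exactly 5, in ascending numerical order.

0, 13, 16

Level 0: 12
Level 1: 14, 15, 17
Level 2: 11
Level 3: 6, 8, 9
Level 4: 1, 2, 3, 4, 5, 7, 10
Level 5: 0, 13, 16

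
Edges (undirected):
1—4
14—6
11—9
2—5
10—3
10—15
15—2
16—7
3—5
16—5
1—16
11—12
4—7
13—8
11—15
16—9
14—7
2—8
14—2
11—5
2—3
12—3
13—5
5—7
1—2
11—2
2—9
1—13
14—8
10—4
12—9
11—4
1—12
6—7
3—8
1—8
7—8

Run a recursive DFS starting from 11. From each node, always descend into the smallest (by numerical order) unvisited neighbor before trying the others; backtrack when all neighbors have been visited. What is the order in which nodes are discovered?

11, 2, 1, 4, 7, 5, 3, 8, 13, 14, 6, 10, 15, 12, 9, 16

Visit 11
11 → 2
2 → 1
1 → 4
4 → 7
7 → 5
5 → 3
3 → 8
8 → 13
8 → 14
14 → 6
3 → 10
10 → 15
3 → 12
12 → 9
9 → 16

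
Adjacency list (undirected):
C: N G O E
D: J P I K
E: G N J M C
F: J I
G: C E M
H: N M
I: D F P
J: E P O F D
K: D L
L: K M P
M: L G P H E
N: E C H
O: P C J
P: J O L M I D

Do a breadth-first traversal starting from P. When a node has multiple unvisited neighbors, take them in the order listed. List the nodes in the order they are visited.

P J O L M I D E F C K G H N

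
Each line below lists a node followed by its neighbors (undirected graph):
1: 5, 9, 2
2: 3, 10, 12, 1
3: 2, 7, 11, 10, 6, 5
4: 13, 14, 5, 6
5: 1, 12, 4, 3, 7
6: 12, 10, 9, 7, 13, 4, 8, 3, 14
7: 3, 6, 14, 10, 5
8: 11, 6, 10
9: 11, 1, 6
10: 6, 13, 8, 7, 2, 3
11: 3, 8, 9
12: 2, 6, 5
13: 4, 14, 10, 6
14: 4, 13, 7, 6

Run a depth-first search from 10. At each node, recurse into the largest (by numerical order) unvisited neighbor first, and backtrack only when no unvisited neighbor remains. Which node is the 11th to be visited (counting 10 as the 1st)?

9

Visit 10
10 → 13
13 → 14
14 → 7
7 → 6
6 → 12
12 → 5
5 → 4
5 → 3
3 → 11
11 → 9
9 → 1
1 → 2
11 → 8

Visit order: 10, 13, 14, 7, 6, 12, 5, 4, 3, 11, 9, 1, 2, 8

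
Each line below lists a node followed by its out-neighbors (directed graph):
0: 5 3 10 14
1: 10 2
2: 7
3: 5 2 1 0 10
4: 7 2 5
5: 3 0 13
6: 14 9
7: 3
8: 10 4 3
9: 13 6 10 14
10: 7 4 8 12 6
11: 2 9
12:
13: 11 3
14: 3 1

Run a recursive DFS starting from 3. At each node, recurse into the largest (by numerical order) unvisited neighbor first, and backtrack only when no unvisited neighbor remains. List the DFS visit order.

Visit 3
3 → 10
10 → 12
10 → 8
8 → 4
4 → 7
4 → 5
5 → 13
13 → 11
11 → 9
9 → 14
14 → 1
1 → 2
9 → 6
5 → 0

3 -> 10 -> 12 -> 8 -> 4 -> 7 -> 5 -> 13 -> 11 -> 9 -> 14 -> 1 -> 2 -> 6 -> 0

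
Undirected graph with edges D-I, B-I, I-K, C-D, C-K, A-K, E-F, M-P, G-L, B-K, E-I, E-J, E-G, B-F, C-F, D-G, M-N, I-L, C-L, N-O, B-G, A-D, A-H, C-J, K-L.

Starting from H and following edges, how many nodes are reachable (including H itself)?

12

BFS from H visits: H, A, K, D, L, I, C, B, G, E, J, F
Reachable nodes: 12 of 16 total.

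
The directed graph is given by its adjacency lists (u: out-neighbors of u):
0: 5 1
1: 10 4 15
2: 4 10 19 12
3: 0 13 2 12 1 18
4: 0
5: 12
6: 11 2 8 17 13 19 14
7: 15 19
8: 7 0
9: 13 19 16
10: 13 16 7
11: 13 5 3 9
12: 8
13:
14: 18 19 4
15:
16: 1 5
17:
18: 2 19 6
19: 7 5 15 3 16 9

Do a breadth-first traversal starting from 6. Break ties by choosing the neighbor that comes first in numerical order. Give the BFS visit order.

Visit 6; enqueue 2, 8, 11, 13, 14, 17, 19 → queue [2, 8, 11, 13, 14, 17, 19]
Visit 2; enqueue 4, 10, 12 → queue [8, 11, 13, 14, 17, 19, 4, 10, 12]
Visit 8; enqueue 0, 7 → queue [11, 13, 14, 17, 19, 4, 10, 12, 0, 7]
Visit 11; enqueue 3, 5, 9 → queue [13, 14, 17, 19, 4, 10, 12, 0, 7, 3, 5, 9]
Visit 13 → queue [14, 17, 19, 4, 10, 12, 0, 7, 3, 5, 9]
Visit 14; enqueue 18 → queue [17, 19, 4, 10, 12, 0, 7, 3, 5, 9, 18]
Visit 17 → queue [19, 4, 10, 12, 0, 7, 3, 5, 9, 18]
Visit 19; enqueue 15, 16 → queue [4, 10, 12, 0, 7, 3, 5, 9, 18, 15, 16]
Visit 4 → queue [10, 12, 0, 7, 3, 5, 9, 18, 15, 16]
Visit 10 → queue [12, 0, 7, 3, 5, 9, 18, 15, 16]
Visit 12 → queue [0, 7, 3, 5, 9, 18, 15, 16]
Visit 0; enqueue 1 → queue [7, 3, 5, 9, 18, 15, 16, 1]
Visit 7 → queue [3, 5, 9, 18, 15, 16, 1]
Visit 3 → queue [5, 9, 18, 15, 16, 1]
Visit 5 → queue [9, 18, 15, 16, 1]
Visit 9 → queue [18, 15, 16, 1]
Visit 18 → queue [15, 16, 1]
Visit 15 → queue [16, 1]
Visit 16 → queue [1]
Visit 1 → queue []

6 -> 2 -> 8 -> 11 -> 13 -> 14 -> 17 -> 19 -> 4 -> 10 -> 12 -> 0 -> 7 -> 3 -> 5 -> 9 -> 18 -> 15 -> 16 -> 1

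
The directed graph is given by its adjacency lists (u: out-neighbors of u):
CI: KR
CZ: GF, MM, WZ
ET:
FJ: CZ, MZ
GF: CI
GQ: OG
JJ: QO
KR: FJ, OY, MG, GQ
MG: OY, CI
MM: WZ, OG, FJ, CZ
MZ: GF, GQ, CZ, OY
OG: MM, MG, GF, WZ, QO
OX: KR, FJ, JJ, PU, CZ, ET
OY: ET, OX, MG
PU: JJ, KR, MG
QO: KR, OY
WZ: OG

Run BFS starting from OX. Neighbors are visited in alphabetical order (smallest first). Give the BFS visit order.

OX, CZ, ET, FJ, JJ, KR, PU, GF, MM, WZ, MZ, QO, GQ, MG, OY, CI, OG

Visit OX; enqueue CZ, ET, FJ, JJ, KR, PU → queue [CZ, ET, FJ, JJ, KR, PU]
Visit CZ; enqueue GF, MM, WZ → queue [ET, FJ, JJ, KR, PU, GF, MM, WZ]
Visit ET → queue [FJ, JJ, KR, PU, GF, MM, WZ]
Visit FJ; enqueue MZ → queue [JJ, KR, PU, GF, MM, WZ, MZ]
Visit JJ; enqueue QO → queue [KR, PU, GF, MM, WZ, MZ, QO]
Visit KR; enqueue GQ, MG, OY → queue [PU, GF, MM, WZ, MZ, QO, GQ, MG, OY]
Visit PU → queue [GF, MM, WZ, MZ, QO, GQ, MG, OY]
Visit GF; enqueue CI → queue [MM, WZ, MZ, QO, GQ, MG, OY, CI]
Visit MM; enqueue OG → queue [WZ, MZ, QO, GQ, MG, OY, CI, OG]
Visit WZ → queue [MZ, QO, GQ, MG, OY, CI, OG]
Visit MZ → queue [QO, GQ, MG, OY, CI, OG]
Visit QO → queue [GQ, MG, OY, CI, OG]
Visit GQ → queue [MG, OY, CI, OG]
Visit MG → queue [OY, CI, OG]
Visit OY → queue [CI, OG]
Visit CI → queue [OG]
Visit OG → queue []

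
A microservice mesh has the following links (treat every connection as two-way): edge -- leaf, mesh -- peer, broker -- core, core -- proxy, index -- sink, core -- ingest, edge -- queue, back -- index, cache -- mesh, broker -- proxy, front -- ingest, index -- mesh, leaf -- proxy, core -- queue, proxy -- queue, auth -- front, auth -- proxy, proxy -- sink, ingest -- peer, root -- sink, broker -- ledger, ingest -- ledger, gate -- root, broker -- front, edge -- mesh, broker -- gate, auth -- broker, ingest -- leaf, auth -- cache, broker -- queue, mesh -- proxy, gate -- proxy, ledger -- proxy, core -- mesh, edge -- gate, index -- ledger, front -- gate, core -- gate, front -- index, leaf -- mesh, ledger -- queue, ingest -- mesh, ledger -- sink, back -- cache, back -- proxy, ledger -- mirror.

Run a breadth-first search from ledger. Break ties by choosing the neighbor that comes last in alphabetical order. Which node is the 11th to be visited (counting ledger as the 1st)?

core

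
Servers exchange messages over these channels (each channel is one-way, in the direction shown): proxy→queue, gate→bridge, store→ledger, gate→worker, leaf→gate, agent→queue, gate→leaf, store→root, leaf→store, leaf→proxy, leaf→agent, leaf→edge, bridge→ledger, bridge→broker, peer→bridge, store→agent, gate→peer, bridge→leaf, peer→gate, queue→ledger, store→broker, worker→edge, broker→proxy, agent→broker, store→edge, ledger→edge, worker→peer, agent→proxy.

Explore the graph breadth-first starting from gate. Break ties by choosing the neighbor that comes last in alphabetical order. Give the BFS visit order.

Visit gate; enqueue worker, peer, leaf, bridge → queue [worker, peer, leaf, bridge]
Visit worker; enqueue edge → queue [peer, leaf, bridge, edge]
Visit peer → queue [leaf, bridge, edge]
Visit leaf; enqueue store, proxy, agent → queue [bridge, edge, store, proxy, agent]
Visit bridge; enqueue ledger, broker → queue [edge, store, proxy, agent, ledger, broker]
Visit edge → queue [store, proxy, agent, ledger, broker]
Visit store; enqueue root → queue [proxy, agent, ledger, broker, root]
Visit proxy; enqueue queue → queue [agent, ledger, broker, root, queue]
Visit agent → queue [ledger, broker, root, queue]
Visit ledger → queue [broker, root, queue]
Visit broker → queue [root, queue]
Visit root → queue [queue]
Visit queue → queue []

gate, worker, peer, leaf, bridge, edge, store, proxy, agent, ledger, broker, root, queue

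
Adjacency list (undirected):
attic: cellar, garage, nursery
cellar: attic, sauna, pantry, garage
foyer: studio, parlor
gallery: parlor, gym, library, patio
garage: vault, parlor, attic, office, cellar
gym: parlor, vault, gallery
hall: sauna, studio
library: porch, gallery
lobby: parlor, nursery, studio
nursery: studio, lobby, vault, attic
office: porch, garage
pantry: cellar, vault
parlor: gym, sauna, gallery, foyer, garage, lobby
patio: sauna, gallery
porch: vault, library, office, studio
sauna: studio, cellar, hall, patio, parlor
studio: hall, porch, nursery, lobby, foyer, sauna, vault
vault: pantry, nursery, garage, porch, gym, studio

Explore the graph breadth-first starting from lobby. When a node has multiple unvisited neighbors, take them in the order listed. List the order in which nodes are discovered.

Visit lobby; enqueue parlor, nursery, studio → queue [parlor, nursery, studio]
Visit parlor; enqueue gym, sauna, gallery, foyer, garage → queue [nursery, studio, gym, sauna, gallery, foyer, garage]
Visit nursery; enqueue vault, attic → queue [studio, gym, sauna, gallery, foyer, garage, vault, attic]
Visit studio; enqueue hall, porch → queue [gym, sauna, gallery, foyer, garage, vault, attic, hall, porch]
Visit gym → queue [sauna, gallery, foyer, garage, vault, attic, hall, porch]
Visit sauna; enqueue cellar, patio → queue [gallery, foyer, garage, vault, attic, hall, porch, cellar, patio]
Visit gallery; enqueue library → queue [foyer, garage, vault, attic, hall, porch, cellar, patio, library]
Visit foyer → queue [garage, vault, attic, hall, porch, cellar, patio, library]
Visit garage; enqueue office → queue [vault, attic, hall, porch, cellar, patio, library, office]
Visit vault; enqueue pantry → queue [attic, hall, porch, cellar, patio, library, office, pantry]
Visit attic → queue [hall, porch, cellar, patio, library, office, pantry]
Visit hall → queue [porch, cellar, patio, library, office, pantry]
Visit porch → queue [cellar, patio, library, office, pantry]
Visit cellar → queue [patio, library, office, pantry]
Visit patio → queue [library, office, pantry]
Visit library → queue [office, pantry]
Visit office → queue [pantry]
Visit pantry → queue []

lobby → parlor → nursery → studio → gym → sauna → gallery → foyer → garage → vault → attic → hall → porch → cellar → patio → library → office → pantry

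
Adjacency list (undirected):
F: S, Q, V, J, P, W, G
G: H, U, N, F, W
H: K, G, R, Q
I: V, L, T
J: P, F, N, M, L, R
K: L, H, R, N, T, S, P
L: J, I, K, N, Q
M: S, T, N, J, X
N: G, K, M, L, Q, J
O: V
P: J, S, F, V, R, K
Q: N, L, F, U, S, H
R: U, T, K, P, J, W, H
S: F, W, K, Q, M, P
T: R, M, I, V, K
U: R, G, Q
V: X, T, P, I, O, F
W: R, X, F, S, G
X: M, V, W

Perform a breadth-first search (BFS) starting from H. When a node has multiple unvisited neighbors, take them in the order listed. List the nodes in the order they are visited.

Visit H; enqueue K, G, R, Q → queue [K, G, R, Q]
Visit K; enqueue L, N, T, S, P → queue [G, R, Q, L, N, T, S, P]
Visit G; enqueue U, F, W → queue [R, Q, L, N, T, S, P, U, F, W]
Visit R; enqueue J → queue [Q, L, N, T, S, P, U, F, W, J]
Visit Q → queue [L, N, T, S, P, U, F, W, J]
Visit L; enqueue I → queue [N, T, S, P, U, F, W, J, I]
Visit N; enqueue M → queue [T, S, P, U, F, W, J, I, M]
Visit T; enqueue V → queue [S, P, U, F, W, J, I, M, V]
Visit S → queue [P, U, F, W, J, I, M, V]
Visit P → queue [U, F, W, J, I, M, V]
Visit U → queue [F, W, J, I, M, V]
Visit F → queue [W, J, I, M, V]
Visit W; enqueue X → queue [J, I, M, V, X]
Visit J → queue [I, M, V, X]
Visit I → queue [M, V, X]
Visit M → queue [V, X]
Visit V; enqueue O → queue [X, O]
Visit X → queue [O]
Visit O → queue []

H, K, G, R, Q, L, N, T, S, P, U, F, W, J, I, M, V, X, O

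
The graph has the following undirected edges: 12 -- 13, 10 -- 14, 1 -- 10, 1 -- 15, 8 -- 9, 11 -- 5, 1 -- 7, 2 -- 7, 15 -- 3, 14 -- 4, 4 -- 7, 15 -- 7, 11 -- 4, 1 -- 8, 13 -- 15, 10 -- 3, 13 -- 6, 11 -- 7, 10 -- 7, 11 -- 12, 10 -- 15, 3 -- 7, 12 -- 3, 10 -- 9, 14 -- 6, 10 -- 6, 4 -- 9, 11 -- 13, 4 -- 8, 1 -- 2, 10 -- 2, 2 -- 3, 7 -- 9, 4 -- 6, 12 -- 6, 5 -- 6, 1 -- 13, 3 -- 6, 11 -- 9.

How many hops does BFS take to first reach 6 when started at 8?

2

Level 0: 8
Level 1: 1, 4, 9
Level 2: 2, 6, 7, 10, 11, 13, 14, 15
Level 3: 3, 5, 12
6 first appears at level 2.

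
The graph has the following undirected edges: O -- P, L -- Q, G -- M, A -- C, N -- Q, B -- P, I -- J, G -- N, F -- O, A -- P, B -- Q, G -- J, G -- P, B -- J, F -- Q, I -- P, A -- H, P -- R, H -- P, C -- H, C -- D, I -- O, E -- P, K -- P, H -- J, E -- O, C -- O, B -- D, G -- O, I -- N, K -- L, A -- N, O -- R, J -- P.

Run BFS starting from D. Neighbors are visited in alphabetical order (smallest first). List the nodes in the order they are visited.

D B C J P Q A H O G I E K R F L N M

Visit D; enqueue B, C → queue [B, C]
Visit B; enqueue J, P, Q → queue [C, J, P, Q]
Visit C; enqueue A, H, O → queue [J, P, Q, A, H, O]
Visit J; enqueue G, I → queue [P, Q, A, H, O, G, I]
Visit P; enqueue E, K, R → queue [Q, A, H, O, G, I, E, K, R]
Visit Q; enqueue F, L, N → queue [A, H, O, G, I, E, K, R, F, L, N]
Visit A → queue [H, O, G, I, E, K, R, F, L, N]
Visit H → queue [O, G, I, E, K, R, F, L, N]
Visit O → queue [G, I, E, K, R, F, L, N]
Visit G; enqueue M → queue [I, E, K, R, F, L, N, M]
Visit I → queue [E, K, R, F, L, N, M]
Visit E → queue [K, R, F, L, N, M]
Visit K → queue [R, F, L, N, M]
Visit R → queue [F, L, N, M]
Visit F → queue [L, N, M]
Visit L → queue [N, M]
Visit N → queue [M]
Visit M → queue []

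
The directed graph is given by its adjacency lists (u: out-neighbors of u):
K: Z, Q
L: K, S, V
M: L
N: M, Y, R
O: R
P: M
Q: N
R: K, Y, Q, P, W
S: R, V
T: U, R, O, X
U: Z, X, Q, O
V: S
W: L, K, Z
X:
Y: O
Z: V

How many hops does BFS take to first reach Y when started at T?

2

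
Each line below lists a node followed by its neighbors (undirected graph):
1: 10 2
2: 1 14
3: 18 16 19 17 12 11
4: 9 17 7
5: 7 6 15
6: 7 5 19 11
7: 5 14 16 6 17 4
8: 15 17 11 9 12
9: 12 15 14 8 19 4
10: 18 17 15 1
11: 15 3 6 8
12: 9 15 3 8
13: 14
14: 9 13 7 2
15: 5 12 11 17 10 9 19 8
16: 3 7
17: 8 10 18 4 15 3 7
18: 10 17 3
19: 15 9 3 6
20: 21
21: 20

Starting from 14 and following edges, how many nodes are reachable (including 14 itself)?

19

BFS from 14 visits: 14, 9, 13, 7, 2, 12, 15, 8, 19, 4, 5, 16, 6, 17, 1, 3, 11, 10, 18
Reachable nodes: 19 of 21 total.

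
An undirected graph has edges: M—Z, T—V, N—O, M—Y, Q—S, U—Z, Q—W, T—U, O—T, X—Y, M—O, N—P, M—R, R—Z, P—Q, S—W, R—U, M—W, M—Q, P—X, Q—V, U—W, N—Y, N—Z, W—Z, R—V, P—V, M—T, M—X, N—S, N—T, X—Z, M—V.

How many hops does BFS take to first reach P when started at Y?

2

Level 0: Y
Level 1: M, N, X
Level 2: O, P, Q, R, S, T, V, W, Z
Level 3: U
P first appears at level 2.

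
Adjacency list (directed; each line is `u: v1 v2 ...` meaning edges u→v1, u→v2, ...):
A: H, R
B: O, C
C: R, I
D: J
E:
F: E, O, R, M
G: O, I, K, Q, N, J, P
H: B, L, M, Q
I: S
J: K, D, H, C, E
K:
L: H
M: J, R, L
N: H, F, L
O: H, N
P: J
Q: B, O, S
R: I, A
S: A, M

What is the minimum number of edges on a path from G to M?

3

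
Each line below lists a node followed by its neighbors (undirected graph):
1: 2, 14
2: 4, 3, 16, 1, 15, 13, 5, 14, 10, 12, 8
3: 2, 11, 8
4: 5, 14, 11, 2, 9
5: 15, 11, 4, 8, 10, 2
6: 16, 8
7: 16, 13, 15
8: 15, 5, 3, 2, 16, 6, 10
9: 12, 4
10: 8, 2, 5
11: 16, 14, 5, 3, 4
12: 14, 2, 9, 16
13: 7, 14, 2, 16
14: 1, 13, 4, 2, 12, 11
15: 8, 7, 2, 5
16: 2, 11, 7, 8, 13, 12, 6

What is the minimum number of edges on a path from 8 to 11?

Level 0: 8
Level 1: 2, 3, 5, 6, 10, 15, 16
Level 2: 1, 4, 7, 11, 12, 13, 14
Level 3: 9
11 first appears at level 2.

2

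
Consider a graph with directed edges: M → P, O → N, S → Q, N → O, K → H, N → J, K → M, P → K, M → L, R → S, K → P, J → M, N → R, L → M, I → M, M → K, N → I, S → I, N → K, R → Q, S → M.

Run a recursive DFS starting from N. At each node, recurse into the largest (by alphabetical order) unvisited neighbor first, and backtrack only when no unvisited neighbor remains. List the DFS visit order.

Visit N
N → R
R → S
S → Q
S → M
M → P
P → K
K → H
M → L
S → I
N → O
N → J

N, R, S, Q, M, P, K, H, L, I, O, J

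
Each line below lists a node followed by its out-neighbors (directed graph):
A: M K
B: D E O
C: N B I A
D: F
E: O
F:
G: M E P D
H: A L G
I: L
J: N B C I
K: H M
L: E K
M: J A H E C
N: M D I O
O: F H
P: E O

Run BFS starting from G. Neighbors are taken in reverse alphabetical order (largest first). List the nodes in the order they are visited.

G → P → M → E → D → O → J → H → C → A → F → N → I → B → L → K

Visit G; enqueue P, M, E, D → queue [P, M, E, D]
Visit P; enqueue O → queue [M, E, D, O]
Visit M; enqueue J, H, C, A → queue [E, D, O, J, H, C, A]
Visit E → queue [D, O, J, H, C, A]
Visit D; enqueue F → queue [O, J, H, C, A, F]
Visit O → queue [J, H, C, A, F]
Visit J; enqueue N, I, B → queue [H, C, A, F, N, I, B]
Visit H; enqueue L → queue [C, A, F, N, I, B, L]
Visit C → queue [A, F, N, I, B, L]
Visit A; enqueue K → queue [F, N, I, B, L, K]
Visit F → queue [N, I, B, L, K]
Visit N → queue [I, B, L, K]
Visit I → queue [B, L, K]
Visit B → queue [L, K]
Visit L → queue [K]
Visit K → queue []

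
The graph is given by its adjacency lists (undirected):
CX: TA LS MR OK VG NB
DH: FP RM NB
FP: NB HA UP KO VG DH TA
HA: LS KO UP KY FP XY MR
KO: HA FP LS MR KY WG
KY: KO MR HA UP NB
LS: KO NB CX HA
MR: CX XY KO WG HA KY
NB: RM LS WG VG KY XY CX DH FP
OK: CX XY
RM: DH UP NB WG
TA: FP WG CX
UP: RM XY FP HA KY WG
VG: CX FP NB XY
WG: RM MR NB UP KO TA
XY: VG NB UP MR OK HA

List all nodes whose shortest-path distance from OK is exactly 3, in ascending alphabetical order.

DH, FP, KO, KY, RM, WG

Level 0: OK
Level 1: CX, XY
Level 2: HA, LS, MR, NB, TA, UP, VG
Level 3: DH, FP, KO, KY, RM, WG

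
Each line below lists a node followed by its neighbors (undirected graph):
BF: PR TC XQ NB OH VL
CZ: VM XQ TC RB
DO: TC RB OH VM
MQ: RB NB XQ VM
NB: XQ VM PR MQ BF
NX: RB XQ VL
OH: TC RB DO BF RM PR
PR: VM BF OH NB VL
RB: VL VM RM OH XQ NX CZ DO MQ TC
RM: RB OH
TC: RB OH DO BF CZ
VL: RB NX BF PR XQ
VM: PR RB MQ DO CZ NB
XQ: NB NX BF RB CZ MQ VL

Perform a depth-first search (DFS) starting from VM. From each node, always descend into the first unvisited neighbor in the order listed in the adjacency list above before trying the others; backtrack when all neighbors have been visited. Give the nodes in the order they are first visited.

VM, PR, BF, TC, RB, VL, NX, XQ, NB, MQ, CZ, RM, OH, DO

Visit VM
VM → PR
PR → BF
BF → TC
TC → RB
RB → VL
VL → NX
NX → XQ
XQ → NB
NB → MQ
XQ → CZ
RB → RM
RM → OH
OH → DO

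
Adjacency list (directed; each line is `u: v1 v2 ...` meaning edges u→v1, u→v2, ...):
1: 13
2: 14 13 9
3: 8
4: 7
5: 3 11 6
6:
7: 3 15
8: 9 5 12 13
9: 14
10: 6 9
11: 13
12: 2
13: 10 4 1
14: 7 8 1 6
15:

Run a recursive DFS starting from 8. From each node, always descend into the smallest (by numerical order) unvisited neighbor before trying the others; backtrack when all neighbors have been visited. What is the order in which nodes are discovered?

8 -> 5 -> 3 -> 6 -> 11 -> 13 -> 1 -> 4 -> 7 -> 15 -> 10 -> 9 -> 14 -> 12 -> 2

Visit 8
8 → 5
5 → 3
5 → 6
5 → 11
11 → 13
13 → 1
13 → 4
4 → 7
7 → 15
13 → 10
10 → 9
9 → 14
8 → 12
12 → 2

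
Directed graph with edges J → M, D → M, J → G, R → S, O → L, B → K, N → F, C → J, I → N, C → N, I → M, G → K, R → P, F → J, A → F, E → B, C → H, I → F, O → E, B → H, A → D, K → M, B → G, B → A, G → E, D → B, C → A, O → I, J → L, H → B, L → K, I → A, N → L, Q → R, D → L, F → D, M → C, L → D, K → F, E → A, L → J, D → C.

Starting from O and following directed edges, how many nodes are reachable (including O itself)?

15

BFS from O visits: O, E, I, L, A, B, F, M, N, D, J, K, G, H, C
Reachable nodes: 15 of 19 total.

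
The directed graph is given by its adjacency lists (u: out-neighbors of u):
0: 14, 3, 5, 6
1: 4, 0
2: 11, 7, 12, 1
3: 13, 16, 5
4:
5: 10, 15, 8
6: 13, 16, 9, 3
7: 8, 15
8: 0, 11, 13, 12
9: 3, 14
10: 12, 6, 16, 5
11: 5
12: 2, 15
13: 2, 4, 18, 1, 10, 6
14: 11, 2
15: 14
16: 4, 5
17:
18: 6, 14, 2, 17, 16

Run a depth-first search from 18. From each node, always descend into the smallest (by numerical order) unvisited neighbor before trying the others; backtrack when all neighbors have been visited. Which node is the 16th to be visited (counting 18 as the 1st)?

16

Visit 18
18 → 2
2 → 1
1 → 0
0 → 3
3 → 5
5 → 8
8 → 11
8 → 12
12 → 15
15 → 14
8 → 13
13 → 4
13 → 6
6 → 9
6 → 16
13 → 10
2 → 7
18 → 17

Visit order: 18, 2, 1, 0, 3, 5, 8, 11, 12, 15, 14, 13, 4, 6, 9, 16, 10, 7, 17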